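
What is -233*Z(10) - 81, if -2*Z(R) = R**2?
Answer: 11569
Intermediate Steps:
Z(R) = -R**2/2
-233*Z(10) - 81 = -(-233)*10**2/2 - 81 = -(-233)*100/2 - 81 = -233*(-50) - 81 = 11650 - 81 = 11569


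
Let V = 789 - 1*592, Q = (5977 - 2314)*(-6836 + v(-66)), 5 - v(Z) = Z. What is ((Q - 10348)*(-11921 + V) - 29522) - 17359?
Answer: 290644279251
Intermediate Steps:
v(Z) = 5 - Z
Q = -24780195 (Q = (5977 - 2314)*(-6836 + (5 - 1*(-66))) = 3663*(-6836 + (5 + 66)) = 3663*(-6836 + 71) = 3663*(-6765) = -24780195)
V = 197 (V = 789 - 592 = 197)
((Q - 10348)*(-11921 + V) - 29522) - 17359 = ((-24780195 - 10348)*(-11921 + 197) - 29522) - 17359 = (-24790543*(-11724) - 29522) - 17359 = (290644326132 - 29522) - 17359 = 290644296610 - 17359 = 290644279251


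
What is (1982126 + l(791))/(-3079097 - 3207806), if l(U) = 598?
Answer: -1982724/6286903 ≈ -0.31537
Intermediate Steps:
(1982126 + l(791))/(-3079097 - 3207806) = (1982126 + 598)/(-3079097 - 3207806) = 1982724/(-6286903) = 1982724*(-1/6286903) = -1982724/6286903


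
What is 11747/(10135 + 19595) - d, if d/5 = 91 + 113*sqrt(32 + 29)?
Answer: -13515403/29730 - 565*sqrt(61) ≈ -4867.4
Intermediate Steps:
d = 455 + 565*sqrt(61) (d = 5*(91 + 113*sqrt(32 + 29)) = 5*(91 + 113*sqrt(61)) = 455 + 565*sqrt(61) ≈ 4867.8)
11747/(10135 + 19595) - d = 11747/(10135 + 19595) - (455 + 565*sqrt(61)) = 11747/29730 + (-455 - 565*sqrt(61)) = -13515403/29730 - 565*sqrt(61)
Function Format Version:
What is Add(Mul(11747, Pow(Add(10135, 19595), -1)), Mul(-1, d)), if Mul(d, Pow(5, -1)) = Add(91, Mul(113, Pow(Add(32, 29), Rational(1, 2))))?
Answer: Add(Rational(-13515403, 29730), Mul(-565, Pow(61, Rational(1, 2)))) ≈ -4867.4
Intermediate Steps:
d = Add(455, Mul(565, Pow(61, Rational(1, 2)))) (d = Mul(5, Add(91, Mul(113, Pow(Add(32, 29), Rational(1, 2))))) = Mul(5, Add(91, Mul(113, Pow(61, Rational(1, 2))))) = Add(455, Mul(565, Pow(61, Rational(1, 2)))) ≈ 4867.8)
Add(Mul(11747, Pow(Add(10135, 19595), -1)), Mul(-1, d)) = Add(Mul(11747, Pow(Add(10135, 19595), -1)), Mul(-1, Add(455, Mul(565, Pow(61, Rational(1, 2)))))) = Add(Mul(11747, Pow(29730, -1)), Add(-455, Mul(-565, Pow(61, Rational(1, 2))))) = Add(Mul(11747, Rational(1, 29730)), Add(-455, Mul(-565, Pow(61, Rational(1, 2))))) = Add(Rational(11747, 29730), Add(-455, Mul(-565, Pow(61, Rational(1, 2))))) = Add(Rational(-13515403, 29730), Mul(-565, Pow(61, Rational(1, 2))))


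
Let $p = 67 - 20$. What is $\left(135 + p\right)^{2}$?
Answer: $33124$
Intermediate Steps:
$p = 47$
$\left(135 + p\right)^{2} = \left(135 + 47\right)^{2} = 182^{2} = 33124$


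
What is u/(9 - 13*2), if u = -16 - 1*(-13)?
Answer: 3/17 ≈ 0.17647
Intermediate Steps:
u = -3 (u = -16 + 13 = -3)
u/(9 - 13*2) = -3/(9 - 13*2) = -3/(9 - 26) = -3/(-17) = -3*(-1/17) = 3/17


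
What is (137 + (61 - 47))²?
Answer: 22801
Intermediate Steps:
(137 + (61 - 47))² = (137 + 14)² = 151² = 22801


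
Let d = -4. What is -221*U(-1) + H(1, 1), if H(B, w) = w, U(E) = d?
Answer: 885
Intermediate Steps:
U(E) = -4
-221*U(-1) + H(1, 1) = -221*(-4) + 1 = 884 + 1 = 885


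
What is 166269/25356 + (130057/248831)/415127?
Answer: 5725001164121915/873061735170724 ≈ 6.5574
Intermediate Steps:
166269/25356 + (130057/248831)/415127 = 166269*(1/25356) + (130057*(1/248831))*(1/415127) = 55423/8452 + (130057/248831)*(1/415127) = 55423/8452 + 130057/103296466537 = 5725001164121915/873061735170724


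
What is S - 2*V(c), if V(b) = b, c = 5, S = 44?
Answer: 34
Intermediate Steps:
S - 2*V(c) = 44 - 2*5 = 44 - 10 = 34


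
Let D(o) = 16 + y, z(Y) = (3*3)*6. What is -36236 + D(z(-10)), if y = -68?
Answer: -36288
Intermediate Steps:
z(Y) = 54 (z(Y) = 9*6 = 54)
D(o) = -52 (D(o) = 16 - 68 = -52)
-36236 + D(z(-10)) = -36236 - 52 = -36288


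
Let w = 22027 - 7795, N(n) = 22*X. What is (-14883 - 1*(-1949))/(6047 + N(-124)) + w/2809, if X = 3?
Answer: 50668610/17171417 ≈ 2.9508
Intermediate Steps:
N(n) = 66 (N(n) = 22*3 = 66)
w = 14232
(-14883 - 1*(-1949))/(6047 + N(-124)) + w/2809 = (-14883 - 1*(-1949))/(6047 + 66) + 14232/2809 = (-14883 + 1949)/6113 + 14232*(1/2809) = -12934*1/6113 + 14232/2809 = -12934/6113 + 14232/2809 = 50668610/17171417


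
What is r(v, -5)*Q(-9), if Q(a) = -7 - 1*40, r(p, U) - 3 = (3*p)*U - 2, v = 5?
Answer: 3478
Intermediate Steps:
r(p, U) = 1 + 3*U*p (r(p, U) = 3 + ((3*p)*U - 2) = 3 + (3*U*p - 2) = 3 + (-2 + 3*U*p) = 1 + 3*U*p)
Q(a) = -47 (Q(a) = -7 - 40 = -47)
r(v, -5)*Q(-9) = (1 + 3*(-5)*5)*(-47) = (1 - 75)*(-47) = -74*(-47) = 3478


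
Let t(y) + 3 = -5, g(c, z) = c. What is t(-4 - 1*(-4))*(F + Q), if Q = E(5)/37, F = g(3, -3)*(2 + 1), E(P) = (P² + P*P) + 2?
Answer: -3080/37 ≈ -83.243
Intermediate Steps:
E(P) = 2 + 2*P² (E(P) = (P² + P²) + 2 = 2*P² + 2 = 2 + 2*P²)
t(y) = -8 (t(y) = -3 - 5 = -8)
F = 9 (F = 3*(2 + 1) = 3*3 = 9)
Q = 52/37 (Q = (2 + 2*5²)/37 = (2 + 2*25)*(1/37) = (2 + 50)*(1/37) = 52*(1/37) = 52/37 ≈ 1.4054)
t(-4 - 1*(-4))*(F + Q) = -8*(9 + 52/37) = -8*385/37 = -3080/37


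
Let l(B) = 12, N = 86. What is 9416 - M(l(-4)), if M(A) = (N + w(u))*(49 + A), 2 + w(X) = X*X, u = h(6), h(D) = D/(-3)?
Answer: 4048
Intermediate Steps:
h(D) = -D/3 (h(D) = D*(-1/3) = -D/3)
u = -2 (u = -1/3*6 = -2)
w(X) = -2 + X**2 (w(X) = -2 + X*X = -2 + X**2)
M(A) = 4312 + 88*A (M(A) = (86 + (-2 + (-2)**2))*(49 + A) = (86 + (-2 + 4))*(49 + A) = (86 + 2)*(49 + A) = 88*(49 + A) = 4312 + 88*A)
9416 - M(l(-4)) = 9416 - (4312 + 88*12) = 9416 - (4312 + 1056) = 9416 - 1*5368 = 9416 - 5368 = 4048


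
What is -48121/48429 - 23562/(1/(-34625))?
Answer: 39510036845129/48429 ≈ 8.1583e+8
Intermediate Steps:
-48121/48429 - 23562/(1/(-34625)) = -48121*1/48429 - 23562/(-1/34625) = -48121/48429 - 23562*(-34625) = -48121/48429 + 815834250 = 39510036845129/48429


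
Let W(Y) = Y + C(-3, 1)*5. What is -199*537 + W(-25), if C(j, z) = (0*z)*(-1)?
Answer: -106888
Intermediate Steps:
C(j, z) = 0 (C(j, z) = 0*(-1) = 0)
W(Y) = Y (W(Y) = Y + 0*5 = Y + 0 = Y)
-199*537 + W(-25) = -199*537 - 25 = -106863 - 25 = -106888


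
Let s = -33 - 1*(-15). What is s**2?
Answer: 324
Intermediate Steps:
s = -18 (s = -33 + 15 = -18)
s**2 = (-18)**2 = 324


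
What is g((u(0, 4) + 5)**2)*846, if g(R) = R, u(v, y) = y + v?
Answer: 68526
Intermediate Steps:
u(v, y) = v + y
g((u(0, 4) + 5)**2)*846 = ((0 + 4) + 5)**2*846 = (4 + 5)**2*846 = 9**2*846 = 81*846 = 68526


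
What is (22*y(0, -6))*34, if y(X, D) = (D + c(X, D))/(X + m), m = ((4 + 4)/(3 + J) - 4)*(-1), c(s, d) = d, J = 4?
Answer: -15708/5 ≈ -3141.6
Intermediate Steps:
m = 20/7 (m = ((4 + 4)/(3 + 4) - 4)*(-1) = (8/7 - 4)*(-1) = -20/7*(-1) = 20/7 ≈ 2.8571)
y(X, D) = 2*D/(20/7 + X) (y(X, D) = (D + D)/(X + 20/7) = (2*D)/(20/7 + X) = 2*D/(20/7 + X))
(22*y(0, -6))*34 = (22*(14*(-6)/(20 + 7*0)))*34 = (22*(14*(-6)/(20 + 0)))*34 = (22*(14*(-6)/20))*34 = (22*(14*(-6)*(1/20)))*34 = (22*(-21/5))*34 = -462/5*34 = -15708/5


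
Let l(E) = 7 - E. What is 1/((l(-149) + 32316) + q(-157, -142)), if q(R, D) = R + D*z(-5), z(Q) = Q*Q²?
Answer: 1/50065 ≈ 1.9974e-5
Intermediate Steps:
z(Q) = Q³
q(R, D) = R - 125*D (q(R, D) = R + D*(-5)³ = R + D*(-125) = R - 125*D)
1/((l(-149) + 32316) + q(-157, -142)) = 1/(((7 - 1*(-149)) + 32316) + (-157 - 125*(-142))) = 1/(((7 + 149) + 32316) + (-157 + 17750)) = 1/((156 + 32316) + 17593) = 1/(32472 + 17593) = 1/50065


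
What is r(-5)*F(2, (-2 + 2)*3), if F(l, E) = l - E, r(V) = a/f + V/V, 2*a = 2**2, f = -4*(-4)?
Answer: 9/4 ≈ 2.2500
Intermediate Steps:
f = 16
a = 2 (a = (1/2)*2**2 = (1/2)*4 = 2)
r(V) = 9/8 (r(V) = 2/16 + V/V = 2*(1/16) + 1 = 1/8 + 1 = 9/8)
r(-5)*F(2, (-2 + 2)*3) = 9*(2 - (-2 + 2)*3)/8 = 9*(2 - 0*3)/8 = 9*(2 - 1*0)/8 = 9*(2 + 0)/8 = (9/8)*2 = 9/4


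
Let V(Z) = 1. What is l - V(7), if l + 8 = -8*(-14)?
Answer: 103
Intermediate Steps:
l = 104 (l = -8 - 8*(-14) = -8 + 112 = 104)
l - V(7) = 104 - 1*1 = 104 - 1 = 103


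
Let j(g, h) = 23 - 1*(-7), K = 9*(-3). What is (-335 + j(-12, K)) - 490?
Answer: -795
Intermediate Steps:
K = -27
j(g, h) = 30 (j(g, h) = 23 + 7 = 30)
(-335 + j(-12, K)) - 490 = (-335 + 30) - 490 = -305 - 490 = -795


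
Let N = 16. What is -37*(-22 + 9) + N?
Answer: 497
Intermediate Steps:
-37*(-22 + 9) + N = -37*(-22 + 9) + 16 = -37*(-13) + 16 = 481 + 16 = 497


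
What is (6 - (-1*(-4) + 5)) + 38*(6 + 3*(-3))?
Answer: -117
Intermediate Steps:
(6 - (-1*(-4) + 5)) + 38*(6 + 3*(-3)) = (6 - (4 + 5)) + 38*(6 - 9) = (6 - 1*9) + 38*(-3) = (6 - 9) - 114 = -3 - 114 = -117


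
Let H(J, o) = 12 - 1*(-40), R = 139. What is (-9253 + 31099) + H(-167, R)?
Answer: 21898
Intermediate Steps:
H(J, o) = 52 (H(J, o) = 12 + 40 = 52)
(-9253 + 31099) + H(-167, R) = (-9253 + 31099) + 52 = 21846 + 52 = 21898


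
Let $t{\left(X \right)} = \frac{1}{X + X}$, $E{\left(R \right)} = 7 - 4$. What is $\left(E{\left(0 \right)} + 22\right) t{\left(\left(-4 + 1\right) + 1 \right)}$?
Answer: $- \frac{25}{4} \approx -6.25$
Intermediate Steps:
$E{\left(R \right)} = 3$ ($E{\left(R \right)} = 7 - 4 = 3$)
$t{\left(X \right)} = \frac{1}{2 X}$
$\left(E{\left(0 \right)} + 22\right) t{\left(\left(-4 + 1\right) + 1 \right)} = \left(3 + 22\right) \frac{1}{2 \left(\left(-4 + 1\right) + 1\right)} = 25 \frac{1}{2 \left(-3 + 1\right)} = 25 \frac{1}{2 \left(-2\right)} = 25 \cdot \frac{1}{2} \left(- \frac{1}{2}\right) = 25 \left(- \frac{1}{4}\right) = - \frac{25}{4}$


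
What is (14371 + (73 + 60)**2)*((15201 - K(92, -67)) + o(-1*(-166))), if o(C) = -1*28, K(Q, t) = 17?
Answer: 485901360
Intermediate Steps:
o(C) = -28
(14371 + (73 + 60)**2)*((15201 - K(92, -67)) + o(-1*(-166))) = (14371 + (73 + 60)**2)*((15201 - 1*17) - 28) = (14371 + 133**2)*((15201 - 17) - 28) = (14371 + 17689)*(15184 - 28) = 32060*15156 = 485901360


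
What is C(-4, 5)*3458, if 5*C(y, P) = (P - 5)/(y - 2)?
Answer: 0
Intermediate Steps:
C(y, P) = (-5 + P)/(5*(-2 + y)) (C(y, P) = ((P - 5)/(y - 2))/5 = ((-5 + P)/(-2 + y))/5 = (-5 + P)/(5*(-2 + y)))
C(-4, 5)*3458 = ((-5 + 5)/(5*(-2 - 4)))*3458 = ((1/5)*0/(-6))*3458 = ((1/5)*(-1/6)*0)*3458 = 0*3458 = 0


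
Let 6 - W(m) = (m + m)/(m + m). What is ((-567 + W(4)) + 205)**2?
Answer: 127449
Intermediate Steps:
W(m) = 5 (W(m) = 6 - (m + m)/(m + m) = 6 - 2*m/(2*m) = 6 - 2*m*1/(2*m) = 6 - 1*1 = 6 - 1 = 5)
((-567 + W(4)) + 205)**2 = ((-567 + 5) + 205)**2 = (-562 + 205)**2 = (-357)**2 = 127449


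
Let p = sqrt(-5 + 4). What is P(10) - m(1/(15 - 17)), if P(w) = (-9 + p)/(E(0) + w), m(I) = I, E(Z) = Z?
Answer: -2/5 + I/10 ≈ -0.4 + 0.1*I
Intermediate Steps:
p = I (p = sqrt(-1) = I ≈ 1.0*I)
P(w) = (-9 + I)/w (P(w) = (-9 + I)/(0 + w) = (-9 + I)/w)
P(10) - m(1/(15 - 17)) = (-9 + I)/10 - 1/(15 - 17) = (-9 + I)/10 - 1/(-2) = (-9/10 + I/10) - 1*(-1/2) = (-9/10 + I/10) + 1/2 = -2/5 + I/10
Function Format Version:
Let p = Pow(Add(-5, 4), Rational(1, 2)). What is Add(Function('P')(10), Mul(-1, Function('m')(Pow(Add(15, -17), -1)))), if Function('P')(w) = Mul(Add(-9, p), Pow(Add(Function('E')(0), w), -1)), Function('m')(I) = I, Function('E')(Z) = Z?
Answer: Add(Rational(-2, 5), Mul(Rational(1, 10), I)) ≈ Add(-0.40000, Mul(0.10000, I))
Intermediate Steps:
p = I (p = Pow(-1, Rational(1, 2)) = I ≈ Mul(1.0000, I))
Function('P')(w) = Mul(Pow(w, -1), Add(-9, I)) (Function('P')(w) = Mul(Add(-9, I), Pow(Add(0, w), -1)) = Mul(Add(-9, I), Pow(w, -1)) = Mul(Pow(w, -1), Add(-9, I)))
Add(Function('P')(10), Mul(-1, Function('m')(Pow(Add(15, -17), -1)))) = Add(Mul(Pow(10, -1), Add(-9, I)), Mul(-1, Pow(Add(15, -17), -1))) = Add(Mul(Rational(1, 10), Add(-9, I)), Mul(-1, Pow(-2, -1))) = Add(Add(Rational(-9, 10), Mul(Rational(1, 10), I)), Mul(-1, Rational(-1, 2))) = Add(Add(Rational(-9, 10), Mul(Rational(1, 10), I)), Rational(1, 2)) = Add(Rational(-2, 5), Mul(Rational(1, 10), I))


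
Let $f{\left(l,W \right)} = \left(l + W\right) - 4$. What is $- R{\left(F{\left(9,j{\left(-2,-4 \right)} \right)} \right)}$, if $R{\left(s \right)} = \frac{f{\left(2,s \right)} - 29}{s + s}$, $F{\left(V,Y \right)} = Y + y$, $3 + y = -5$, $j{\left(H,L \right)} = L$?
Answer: $- \frac{43}{24} \approx -1.7917$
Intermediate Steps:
$f{\left(l,W \right)} = -4 + W + l$ ($f{\left(l,W \right)} = \left(W + l\right) - 4 = -4 + W + l$)
$y = -8$ ($y = -3 - 5 = -8$)
$F{\left(V,Y \right)} = -8 + Y$ ($F{\left(V,Y \right)} = Y - 8 = -8 + Y$)
$R{\left(s \right)} = \frac{-31 + s}{2 s}$ ($R{\left(s \right)} = \frac{\left(-4 + s + 2\right) - 29}{s + s} = \frac{\left(-2 + s\right) - 29}{2 s} = \left(-31 + s\right) \frac{1}{2 s} = \frac{-31 + s}{2 s}$)
$- R{\left(F{\left(9,j{\left(-2,-4 \right)} \right)} \right)} = - \frac{-31 - 12}{2 \left(-8 - 4\right)} = - \frac{-31 - 12}{2 \left(-12\right)} = - \frac{\left(-1\right) \left(-43\right)}{2 \cdot 12} = \left(-1\right) \frac{43}{24} = - \frac{43}{24}$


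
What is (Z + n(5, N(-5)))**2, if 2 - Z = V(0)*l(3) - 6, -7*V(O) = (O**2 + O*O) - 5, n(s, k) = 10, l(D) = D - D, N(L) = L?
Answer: 324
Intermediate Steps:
l(D) = 0
V(O) = 5/7 - 2*O**2/7 (V(O) = -((O**2 + O*O) - 5)/7 = -((O**2 + O**2) - 5)/7 = -(2*O**2 - 5)/7 = -(-5 + 2*O**2)/7 = 5/7 - 2*O**2/7)
Z = 8 (Z = 2 - ((5/7 - 2/7*0**2)*0 - 6) = 2 - ((5/7 - 2/7*0)*0 - 6) = 2 - ((5/7 + 0)*0 - 6) = 2 - ((5/7)*0 - 6) = 2 - (0 - 6) = 2 - 1*(-6) = 2 + 6 = 8)
(Z + n(5, N(-5)))**2 = (8 + 10)**2 = 18**2 = 324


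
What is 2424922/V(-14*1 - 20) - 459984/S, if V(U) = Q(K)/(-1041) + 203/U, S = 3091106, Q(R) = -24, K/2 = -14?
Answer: -44217097015383716/108449908457 ≈ -4.0772e+5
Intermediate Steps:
K = -28 (K = 2*(-14) = -28)
V(U) = 8/347 + 203/U (V(U) = -24/(-1041) + 203/U = -24*(-1/1041) + 203/U = 8/347 + 203/U)
2424922/V(-14*1 - 20) - 459984/S = 2424922/(8/347 + 203/(-14*1 - 20)) - 459984/3091106 = 2424922/(8/347 + 203/(-14 - 20)) - 459984*1/3091106 = 2424922/(8/347 + 203/(-34)) - 229992/1545553 = 2424922/(8/347 + 203*(-1/34)) - 229992/1545553 = 2424922/(8/347 - 203/34) - 229992/1545553 = 2424922/(-70169/11798) - 229992/1545553 = 2424922*(-11798/70169) - 229992/1545553 = -28609229756/70169 - 229992/1545553 = -44217097015383716/108449908457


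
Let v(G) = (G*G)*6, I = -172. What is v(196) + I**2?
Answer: 260080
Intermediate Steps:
v(G) = 6*G**2 (v(G) = G**2*6 = 6*G**2)
v(196) + I**2 = 6*196**2 + (-172)**2 = 6*38416 + 29584 = 230496 + 29584 = 260080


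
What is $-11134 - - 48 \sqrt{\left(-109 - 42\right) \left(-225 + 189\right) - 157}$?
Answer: $-11134 + 48 \sqrt{5279} \approx -7646.5$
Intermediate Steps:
$-11134 - - 48 \sqrt{\left(-109 - 42\right) \left(-225 + 189\right) - 157} = -11134 - - 48 \sqrt{\left(-151\right) \left(-36\right) - 157} = -11134 - - 48 \sqrt{5436 - 157} = -11134 - - 48 \sqrt{5279} = -11134 + 48 \sqrt{5279}$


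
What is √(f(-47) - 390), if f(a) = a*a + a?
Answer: 2*√443 ≈ 42.095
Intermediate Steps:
f(a) = a + a² (f(a) = a² + a = a + a²)
√(f(-47) - 390) = √(-47*(1 - 47) - 390) = √(-47*(-46) - 390) = √(2162 - 390) = √1772 = 2*√443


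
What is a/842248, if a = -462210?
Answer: -231105/421124 ≈ -0.54878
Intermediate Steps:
a/842248 = -462210/842248 = -462210*1/842248 = -231105/421124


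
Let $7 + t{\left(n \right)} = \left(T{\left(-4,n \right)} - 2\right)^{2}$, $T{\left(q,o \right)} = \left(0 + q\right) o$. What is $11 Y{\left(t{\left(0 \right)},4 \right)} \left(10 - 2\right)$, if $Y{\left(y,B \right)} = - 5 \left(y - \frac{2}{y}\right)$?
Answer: $\frac{3080}{3} \approx 1026.7$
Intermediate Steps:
$T{\left(q,o \right)} = o q$ ($T{\left(q,o \right)} = q o = o q$)
$t{\left(n \right)} = -7 + \left(-2 - 4 n\right)^{2}$ ($t{\left(n \right)} = -7 + \left(n \left(-4\right) - 2\right)^{2} = -7 + \left(- 4 n - 2\right)^{2} = -7 + \left(-2 - 4 n\right)^{2}$)
$Y{\left(y,B \right)} = - 5 y + \frac{10}{y}$
$11 Y{\left(t{\left(0 \right)},4 \right)} \left(10 - 2\right) = 11 \left(- 5 \left(-3 + 16 \cdot 0 + 16 \cdot 0^{2}\right) + \frac{10}{-3 + 16 \cdot 0 + 16 \cdot 0^{2}}\right) \left(10 - 2\right) = 11 \left(- 5 \left(-3 + 0 + 16 \cdot 0\right) + \frac{10}{-3 + 0 + 16 \cdot 0}\right) \left(10 - 2\right) = 11 \left(- 5 \left(-3 + 0 + 0\right) + \frac{10}{-3 + 0 + 0}\right) 8 = 11 \left(\left(-5\right) \left(-3\right) + \frac{10}{-3}\right) 8 = 11 \left(15 + 10 \left(- \frac{1}{3}\right)\right) 8 = 11 \left(15 - \frac{10}{3}\right) 8 = 11 \cdot \frac{35}{3} \cdot 8 = \frac{385}{3} \cdot 8 = \frac{3080}{3}$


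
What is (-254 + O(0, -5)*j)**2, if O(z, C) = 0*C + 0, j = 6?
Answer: 64516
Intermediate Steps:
O(z, C) = 0 (O(z, C) = 0 + 0 = 0)
(-254 + O(0, -5)*j)**2 = (-254 + 0*6)**2 = (-254 + 0)**2 = (-254)**2 = 64516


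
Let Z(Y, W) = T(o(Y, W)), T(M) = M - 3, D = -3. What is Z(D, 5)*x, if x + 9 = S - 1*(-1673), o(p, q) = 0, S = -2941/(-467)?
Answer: -2340087/467 ≈ -5010.9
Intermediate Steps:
S = 2941/467 (S = -2941*(-1/467) = 2941/467 ≈ 6.2976)
T(M) = -3 + M
Z(Y, W) = -3 (Z(Y, W) = -3 + 0 = -3)
x = 780029/467 (x = -9 + (2941/467 - 1*(-1673)) = -9 + (2941/467 + 1673) = -9 + 784232/467 = 780029/467 ≈ 1670.3)
Z(D, 5)*x = -3*780029/467 = -2340087/467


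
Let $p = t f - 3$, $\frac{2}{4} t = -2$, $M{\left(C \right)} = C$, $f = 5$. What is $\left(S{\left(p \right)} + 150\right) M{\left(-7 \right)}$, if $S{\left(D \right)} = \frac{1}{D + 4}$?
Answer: $- \frac{19943}{19} \approx -1049.6$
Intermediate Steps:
$t = -4$ ($t = 2 \left(-2\right) = -4$)
$p = -23$ ($p = \left(-4\right) 5 - 3 = -20 - 3 = -23$)
$S{\left(D \right)} = \frac{1}{4 + D}$
$\left(S{\left(p \right)} + 150\right) M{\left(-7 \right)} = \left(\frac{1}{4 - 23} + 150\right) \left(-7\right) = \left(\frac{1}{-19} + 150\right) \left(-7\right) = \left(- \frac{1}{19} + 150\right) \left(-7\right) = \frac{2849}{19} \left(-7\right) = - \frac{19943}{19}$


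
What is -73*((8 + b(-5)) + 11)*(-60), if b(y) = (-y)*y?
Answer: -26280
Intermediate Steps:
b(y) = -y**2
-73*((8 + b(-5)) + 11)*(-60) = -73*((8 - 1*(-5)**2) + 11)*(-60) = -73*((8 - 1*25) + 11)*(-60) = -73*((8 - 25) + 11)*(-60) = -73*(-17 + 11)*(-60) = -73*(-6)*(-60) = 438*(-60) = -26280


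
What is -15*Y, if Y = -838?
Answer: 12570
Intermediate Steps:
-15*Y = -15*(-838) = 12570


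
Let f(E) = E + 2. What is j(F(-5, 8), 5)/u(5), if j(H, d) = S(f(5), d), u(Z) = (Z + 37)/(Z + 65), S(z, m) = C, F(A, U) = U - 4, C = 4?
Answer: 20/3 ≈ 6.6667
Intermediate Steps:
f(E) = 2 + E
F(A, U) = -4 + U
S(z, m) = 4
u(Z) = (37 + Z)/(65 + Z)
j(H, d) = 4
j(F(-5, 8), 5)/u(5) = 4/(((37 + 5)/(65 + 5))) = 4/((42/70)) = 4/(((1/70)*42)) = 4/(3/5) = 4*(5/3) = 20/3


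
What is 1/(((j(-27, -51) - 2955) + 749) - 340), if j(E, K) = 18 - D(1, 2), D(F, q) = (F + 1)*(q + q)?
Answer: -1/2536 ≈ -0.00039432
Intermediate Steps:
D(F, q) = 2*q*(1 + F) (D(F, q) = (1 + F)*(2*q) = 2*q*(1 + F))
j(E, K) = 10 (j(E, K) = 18 - 2*2*(1 + 1) = 18 - 2*2*2 = 18 - 1*8 = 18 - 8 = 10)
1/(((j(-27, -51) - 2955) + 749) - 340) = 1/(((10 - 2955) + 749) - 340) = 1/((-2945 + 749) - 340) = 1/(-2196 - 340) = 1/(-2536) = -1/2536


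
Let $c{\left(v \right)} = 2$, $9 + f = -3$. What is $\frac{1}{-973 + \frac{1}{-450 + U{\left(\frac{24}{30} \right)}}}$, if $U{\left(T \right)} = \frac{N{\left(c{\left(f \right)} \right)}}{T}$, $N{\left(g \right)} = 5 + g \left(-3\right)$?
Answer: $- \frac{1805}{1756269} \approx -0.0010277$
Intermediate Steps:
$f = -12$ ($f = -9 - 3 = -12$)
$N{\left(g \right)} = 5 - 3 g$
$U{\left(T \right)} = - \frac{1}{T}$ ($U{\left(T \right)} = \frac{5 - 6}{T} = - \frac{1}{T}$)
$\frac{1}{-973 + \frac{1}{-450 + U{\left(\frac{24}{30} \right)}}} = \frac{1}{-973 + \frac{1}{-450 - \frac{1}{24 \cdot \frac{1}{30}}}} = \frac{1}{-973 + \frac{1}{-450 - \frac{1}{\frac{4}{5}}}} = \frac{1}{-973 + \frac{1}{-450 - \frac{5}{4}}} = \frac{1}{-973 + \frac{1}{- \frac{1805}{4}}} = \frac{1}{-973 - \frac{4}{1805}} = \frac{1}{- \frac{1756269}{1805}} = - \frac{1805}{1756269}$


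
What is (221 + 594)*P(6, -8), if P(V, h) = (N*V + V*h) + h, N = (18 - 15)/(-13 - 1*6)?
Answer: -881830/19 ≈ -46412.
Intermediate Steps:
N = -3/19 (N = 3/(-13 - 6) = 3/(-19) = 3*(-1/19) = -3/19 ≈ -0.15789)
P(V, h) = h - 3*V/19 + V*h (P(V, h) = (-3*V/19 + V*h) + h = h - 3*V/19 + V*h)
(221 + 594)*P(6, -8) = (221 + 594)*(-8 - 3/19*6 + 6*(-8)) = 815*(-8 - 18/19 - 48) = 815*(-1082/19) = -881830/19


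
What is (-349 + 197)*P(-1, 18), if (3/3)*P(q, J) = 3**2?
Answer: -1368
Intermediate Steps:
P(q, J) = 9 (P(q, J) = 3**2 = 9)
(-349 + 197)*P(-1, 18) = (-349 + 197)*9 = -152*9 = -1368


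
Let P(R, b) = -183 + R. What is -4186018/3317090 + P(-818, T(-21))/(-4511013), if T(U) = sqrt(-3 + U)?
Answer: -726148508044/575516773545 ≈ -1.2617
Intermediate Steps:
-4186018/3317090 + P(-818, T(-21))/(-4511013) = -4186018/3317090 + (-183 - 818)/(-4511013) = -4186018*1/3317090 - 1001*(-1/4511013) = -2093009/1658545 + 77/347001 = -726148508044/575516773545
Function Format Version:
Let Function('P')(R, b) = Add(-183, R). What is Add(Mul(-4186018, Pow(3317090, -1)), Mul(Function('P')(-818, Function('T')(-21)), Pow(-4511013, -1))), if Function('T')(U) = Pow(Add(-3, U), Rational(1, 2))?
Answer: Rational(-726148508044, 575516773545) ≈ -1.2617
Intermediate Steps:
Add(Mul(-4186018, Pow(3317090, -1)), Mul(Function('P')(-818, Function('T')(-21)), Pow(-4511013, -1))) = Add(Mul(-4186018, Pow(3317090, -1)), Mul(Add(-183, -818), Pow(-4511013, -1))) = Add(Mul(-4186018, Rational(1, 3317090)), Mul(-1001, Rational(-1, 4511013))) = Add(Rational(-2093009, 1658545), Rational(77, 347001)) = Rational(-726148508044, 575516773545)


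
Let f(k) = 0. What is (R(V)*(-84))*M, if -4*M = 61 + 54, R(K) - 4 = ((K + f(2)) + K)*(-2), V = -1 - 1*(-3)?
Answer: -9660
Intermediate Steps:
V = 2 (V = -1 + 3 = 2)
R(K) = 4 - 4*K (R(K) = 4 + ((K + 0) + K)*(-2) = 4 + (K + K)*(-2) = 4 + (2*K)*(-2) = 4 - 4*K)
M = -115/4 (M = -(61 + 54)/4 = -¼*115 = -115/4 ≈ -28.750)
(R(V)*(-84))*M = ((4 - 4*2)*(-84))*(-115/4) = ((4 - 8)*(-84))*(-115/4) = -4*(-84)*(-115/4) = 336*(-115/4) = -9660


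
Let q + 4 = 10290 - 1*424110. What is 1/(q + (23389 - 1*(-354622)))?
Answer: -1/35813 ≈ -2.7923e-5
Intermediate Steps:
q = -413824 (q = -4 + (10290 - 1*424110) = -4 + (10290 - 424110) = -4 - 413820 = -413824)
1/(q + (23389 - 1*(-354622))) = 1/(-413824 + (23389 - 1*(-354622))) = 1/(-413824 + (23389 + 354622)) = 1/(-413824 + 378011) = 1/(-35813) = -1/35813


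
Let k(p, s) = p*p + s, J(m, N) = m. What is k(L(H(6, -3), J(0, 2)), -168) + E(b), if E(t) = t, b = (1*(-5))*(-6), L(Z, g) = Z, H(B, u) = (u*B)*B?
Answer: 11526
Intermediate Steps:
H(B, u) = u*B**2 (H(B, u) = (B*u)*B = u*B**2)
b = 30 (b = -5*(-6) = 30)
k(p, s) = s + p**2 (k(p, s) = p**2 + s = s + p**2)
k(L(H(6, -3), J(0, 2)), -168) + E(b) = (-168 + (-3*6**2)**2) + 30 = (-168 + (-3*36)**2) + 30 = (-168 + (-108)**2) + 30 = (-168 + 11664) + 30 = 11496 + 30 = 11526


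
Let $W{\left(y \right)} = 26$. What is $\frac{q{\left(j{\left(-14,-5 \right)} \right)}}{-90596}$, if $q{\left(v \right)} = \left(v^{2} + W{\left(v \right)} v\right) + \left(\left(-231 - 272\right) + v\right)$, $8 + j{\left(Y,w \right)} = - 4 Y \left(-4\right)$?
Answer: $- \frac{47057}{90596} \approx -0.51942$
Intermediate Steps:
$j{\left(Y,w \right)} = -8 + 16 Y$ ($j{\left(Y,w \right)} = -8 + - 4 Y \left(-4\right) = -8 + 16 Y$)
$q{\left(v \right)} = -503 + v^{2} + 27 v$ ($q{\left(v \right)} = \left(v^{2} + 26 v\right) + \left(\left(-231 - 272\right) + v\right) = \left(v^{2} + 26 v\right) + \left(-503 + v\right) = -503 + v^{2} + 27 v$)
$\frac{q{\left(j{\left(-14,-5 \right)} \right)}}{-90596} = \frac{-503 + \left(-8 + 16 \left(-14\right)\right)^{2} + 27 \left(-8 + 16 \left(-14\right)\right)}{-90596} = \left(-503 + \left(-8 - 224\right)^{2} + 27 \left(-8 - 224\right)\right) \left(- \frac{1}{90596}\right) = \left(-503 + \left(-232\right)^{2} + 27 \left(-232\right)\right) \left(- \frac{1}{90596}\right) = \left(-503 + 53824 - 6264\right) \left(- \frac{1}{90596}\right) = 47057 \left(- \frac{1}{90596}\right) = - \frac{47057}{90596}$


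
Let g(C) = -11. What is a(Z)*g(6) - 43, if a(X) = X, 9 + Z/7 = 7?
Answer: 111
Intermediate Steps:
Z = -14 (Z = -63 + 7*7 = -63 + 49 = -14)
a(Z)*g(6) - 43 = -14*(-11) - 43 = 154 - 43 = 111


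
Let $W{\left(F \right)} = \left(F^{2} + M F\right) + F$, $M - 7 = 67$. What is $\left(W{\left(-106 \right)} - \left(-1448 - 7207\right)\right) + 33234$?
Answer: $45175$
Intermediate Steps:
$M = 74$ ($M = 7 + 67 = 74$)
$W{\left(F \right)} = F^{2} + 75 F$ ($W{\left(F \right)} = \left(F^{2} + 74 F\right) + F = F^{2} + 75 F$)
$\left(W{\left(-106 \right)} - \left(-1448 - 7207\right)\right) + 33234 = \left(- 106 \left(75 - 106\right) - \left(-1448 - 7207\right)\right) + 33234 = \left(\left(-106\right) \left(-31\right) - -8655\right) + 33234 = \left(3286 + 8655\right) + 33234 = 11941 + 33234 = 45175$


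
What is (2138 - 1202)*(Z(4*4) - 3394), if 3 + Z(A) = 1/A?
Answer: -6359067/2 ≈ -3.1795e+6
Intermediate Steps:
Z(A) = -3 + 1/A
(2138 - 1202)*(Z(4*4) - 3394) = (2138 - 1202)*((-3 + 1/(4*4)) - 3394) = 936*((-3 + 1/16) - 3394) = 936*(-47/16 - 3394) = 936*(-54351/16) = -6359067/2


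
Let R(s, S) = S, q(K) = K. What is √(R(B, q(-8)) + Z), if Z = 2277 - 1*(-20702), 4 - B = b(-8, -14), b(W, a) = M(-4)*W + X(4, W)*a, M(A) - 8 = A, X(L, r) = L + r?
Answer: √22971 ≈ 151.56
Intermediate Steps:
M(A) = 8 + A
b(W, a) = 4*W + a*(4 + W) (b(W, a) = (8 - 4)*W + (4 + W)*a = 4*W + a*(4 + W))
B = -20 (B = 4 - (4*(-8) - 14*(4 - 8)) = 4 - (-32 - 14*(-4)) = 4 - (-32 + 56) = 4 - 1*24 = 4 - 24 = -20)
Z = 22979 (Z = 2277 + 20702 = 22979)
√(R(B, q(-8)) + Z) = √(-8 + 22979) = √22971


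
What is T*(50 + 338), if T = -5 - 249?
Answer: -98552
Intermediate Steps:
T = -254
T*(50 + 338) = -254*(50 + 338) = -254*388 = -98552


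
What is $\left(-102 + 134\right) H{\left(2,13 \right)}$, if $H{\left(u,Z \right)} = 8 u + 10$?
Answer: $832$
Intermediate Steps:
$H{\left(u,Z \right)} = 10 + 8 u$
$\left(-102 + 134\right) H{\left(2,13 \right)} = \left(-102 + 134\right) \left(10 + 8 \cdot 2\right) = 32 \left(10 + 16\right) = 32 \cdot 26 = 832$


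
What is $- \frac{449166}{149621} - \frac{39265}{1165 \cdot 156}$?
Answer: $- \frac{17501259481}{5438424108} \approx -3.2181$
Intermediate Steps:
$- \frac{449166}{149621} - \frac{39265}{1165 \cdot 156} = \left(-449166\right) \frac{1}{149621} - \frac{39265}{181740} = - \frac{449166}{149621} - \frac{7853}{36348} = - \frac{17501259481}{5438424108}$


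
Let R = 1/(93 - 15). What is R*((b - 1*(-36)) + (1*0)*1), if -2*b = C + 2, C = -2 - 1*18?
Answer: 15/26 ≈ 0.57692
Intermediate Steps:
R = 1/78 ≈ 0.012821
C = -20 (C = -2 - 18 = -20)
b = 9 (b = -(-20 + 2)/2 = -1/2*(-18) = 9)
R*((b - 1*(-36)) + (1*0)*1) = ((9 - 1*(-36)) + (1*0)*1)/78 = ((9 + 36) + 0*1)/78 = (45 + 0)/78 = (1/78)*45 = 15/26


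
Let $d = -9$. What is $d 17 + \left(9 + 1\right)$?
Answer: $-143$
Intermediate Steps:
$d 17 + \left(9 + 1\right) = \left(-9\right) 17 + \left(9 + 1\right) = -153 + 10 = -143$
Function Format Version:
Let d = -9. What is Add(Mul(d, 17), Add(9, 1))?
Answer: -143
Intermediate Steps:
Add(Mul(d, 17), Add(9, 1)) = Add(Mul(-9, 17), Add(9, 1)) = Add(-153, 10) = -143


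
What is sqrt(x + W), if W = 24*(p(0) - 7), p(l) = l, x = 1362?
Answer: sqrt(1194) ≈ 34.554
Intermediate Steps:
W = -168 (W = 24*(0 - 7) = 24*(-7) = -168)
sqrt(x + W) = sqrt(1362 - 168) = sqrt(1194)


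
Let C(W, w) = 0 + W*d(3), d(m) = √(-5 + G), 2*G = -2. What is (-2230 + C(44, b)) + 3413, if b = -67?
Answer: 1183 + 44*I*√6 ≈ 1183.0 + 107.78*I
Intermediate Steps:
G = -1 (G = (½)*(-2) = -1)
d(m) = I*√6 (d(m) = √(-5 - 1) = √(-6) = I*√6)
C(W, w) = I*W*√6 (C(W, w) = 0 + W*(I*√6) = 0 + I*W*√6 = I*W*√6)
(-2230 + C(44, b)) + 3413 = (-2230 + I*44*√6) + 3413 = (-2230 + 44*I*√6) + 3413 = 1183 + 44*I*√6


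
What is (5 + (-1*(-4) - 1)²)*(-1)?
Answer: -14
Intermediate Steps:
(5 + (-1*(-4) - 1)²)*(-1) = (5 + (4 - 1)²)*(-1) = (5 + 3²)*(-1) = (5 + 9)*(-1) = 14*(-1) = -14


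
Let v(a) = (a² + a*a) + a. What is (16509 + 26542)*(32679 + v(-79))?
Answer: 1940825182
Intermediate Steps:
v(a) = a + 2*a² (v(a) = (a² + a²) + a = 2*a² + a = a + 2*a²)
(16509 + 26542)*(32679 + v(-79)) = (16509 + 26542)*(32679 - 79*(1 + 2*(-79))) = 43051*(32679 - 79*(1 - 158)) = 43051*(32679 - 79*(-157)) = 43051*(32679 + 12403) = 43051*45082 = 1940825182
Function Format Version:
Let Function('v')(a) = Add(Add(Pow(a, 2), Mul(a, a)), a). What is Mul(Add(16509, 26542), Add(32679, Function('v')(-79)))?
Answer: 1940825182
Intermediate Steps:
Function('v')(a) = Add(a, Mul(2, Pow(a, 2))) (Function('v')(a) = Add(Add(Pow(a, 2), Pow(a, 2)), a) = Add(Mul(2, Pow(a, 2)), a) = Add(a, Mul(2, Pow(a, 2))))
Mul(Add(16509, 26542), Add(32679, Function('v')(-79))) = Mul(Add(16509, 26542), Add(32679, Mul(-79, Add(1, Mul(2, -79))))) = Mul(43051, Add(32679, Mul(-79, Add(1, -158)))) = Mul(43051, Add(32679, Mul(-79, -157))) = Mul(43051, Add(32679, 12403)) = Mul(43051, 45082) = 1940825182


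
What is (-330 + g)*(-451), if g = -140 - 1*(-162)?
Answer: 138908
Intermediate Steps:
g = 22 (g = -140 + 162 = 22)
(-330 + g)*(-451) = (-330 + 22)*(-451) = -308*(-451) = 138908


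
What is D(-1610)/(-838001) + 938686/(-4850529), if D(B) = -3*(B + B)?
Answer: -833475916826/4064748152529 ≈ -0.20505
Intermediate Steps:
D(B) = -6*B
D(-1610)/(-838001) + 938686/(-4850529) = -6*(-1610)/(-838001) + 938686/(-4850529) = 9660*(-1/838001) + 938686*(-1/4850529) = -9660/838001 - 938686/4850529 = -833475916826/4064748152529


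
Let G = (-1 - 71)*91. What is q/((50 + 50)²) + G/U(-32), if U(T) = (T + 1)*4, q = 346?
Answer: 8195363/155000 ≈ 52.873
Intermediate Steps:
G = -6552 (G = -72*91 = -6552)
U(T) = 4 + 4*T (U(T) = (1 + T)*4 = 4 + 4*T)
q/((50 + 50)²) + G/U(-32) = 346/((50 + 50)²) - 6552/(4 + 4*(-32)) = 346/(100²) - 6552/(4 - 128) = 346/10000 - 6552/(-124) = 346*(1/10000) - 6552*(-1/124) = 173/5000 + 1638/31 = 8195363/155000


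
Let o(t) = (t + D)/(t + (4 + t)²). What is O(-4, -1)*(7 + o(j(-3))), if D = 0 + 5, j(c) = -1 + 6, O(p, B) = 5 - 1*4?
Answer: 306/43 ≈ 7.1163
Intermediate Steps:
O(p, B) = 1 (O(p, B) = 5 - 4 = 1)
j(c) = 5
D = 5
o(t) = (5 + t)/(t + (4 + t)²) (o(t) = (t + 5)/(t + (4 + t)²) = (5 + t)/(t + (4 + t)²))
O(-4, -1)*(7 + o(j(-3))) = 1*(7 + (5 + 5)/(5 + (4 + 5)²)) = 1*(7 + 10/(5 + 9²)) = 1*(7 + 10/(5 + 81)) = 1*(7 + 10/86) = 1*(7 + (1/86)*10) = 1*(7 + 5/43) = 1*(306/43) = 306/43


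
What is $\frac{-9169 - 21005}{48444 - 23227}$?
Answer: $- \frac{30174}{25217} \approx -1.1966$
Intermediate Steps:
$\frac{-9169 - 21005}{48444 - 23227} = - \frac{30174}{25217}$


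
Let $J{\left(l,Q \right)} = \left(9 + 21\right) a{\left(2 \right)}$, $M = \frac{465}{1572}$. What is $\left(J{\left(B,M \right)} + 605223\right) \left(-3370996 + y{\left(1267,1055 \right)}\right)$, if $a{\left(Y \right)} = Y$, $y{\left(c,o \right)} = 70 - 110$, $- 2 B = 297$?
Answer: $-2040430783188$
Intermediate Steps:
$B = - \frac{297}{2}$ ($B = \left(- \frac{1}{2}\right) 297 = - \frac{297}{2} \approx -148.5$)
$y{\left(c,o \right)} = -40$ ($y{\left(c,o \right)} = 70 - 110 = -40$)
$M = \frac{155}{524}$ ($M = 465 \cdot \frac{1}{1572} = \frac{155}{524} \approx 0.2958$)
$J{\left(l,Q \right)} = 60$ ($J{\left(l,Q \right)} = \left(9 + 21\right) 2 = 30 \cdot 2 = 60$)
$\left(J{\left(B,M \right)} + 605223\right) \left(-3370996 + y{\left(1267,1055 \right)}\right) = \left(60 + 605223\right) \left(-3370996 - 40\right) = 605283 \left(-3371036\right) = -2040430783188$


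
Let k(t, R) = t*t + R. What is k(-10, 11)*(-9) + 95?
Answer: -904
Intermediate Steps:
k(t, R) = R + t**2 (k(t, R) = t**2 + R = R + t**2)
k(-10, 11)*(-9) + 95 = (11 + (-10)**2)*(-9) + 95 = (11 + 100)*(-9) + 95 = 111*(-9) + 95 = -999 + 95 = -904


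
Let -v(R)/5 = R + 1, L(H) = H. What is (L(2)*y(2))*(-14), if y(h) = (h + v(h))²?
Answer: -4732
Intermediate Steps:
v(R) = -5 - 5*R (v(R) = -5*(R + 1) = -5*(1 + R) = -5 - 5*R)
y(h) = (-5 - 4*h)² (y(h) = (h + (-5 - 5*h))² = (-5 - 4*h)²)
(L(2)*y(2))*(-14) = (2*(5 + 4*2)²)*(-14) = (2*(5 + 8)²)*(-14) = (2*13²)*(-14) = (2*169)*(-14) = 338*(-14) = -4732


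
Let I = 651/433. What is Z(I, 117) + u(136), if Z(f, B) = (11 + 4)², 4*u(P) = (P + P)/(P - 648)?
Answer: 28783/128 ≈ 224.87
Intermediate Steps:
I = 651/433 (I = 651*(1/433) = 651/433 ≈ 1.5035)
u(P) = P/(2*(-648 + P)) (u(P) = ((P + P)/(P - 648))/4 = ((2*P)/(-648 + P))/4 = (2*P/(-648 + P))/4 = P/(2*(-648 + P)))
Z(f, B) = 225 (Z(f, B) = 15² = 225)
Z(I, 117) + u(136) = 225 + (½)*136/(-648 + 136) = 225 + (½)*136/(-512) = 225 + (½)*136*(-1/512) = 225 - 17/128 = 28783/128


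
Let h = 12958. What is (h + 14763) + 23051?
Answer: 50772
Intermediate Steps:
(h + 14763) + 23051 = (12958 + 14763) + 23051 = 27721 + 23051 = 50772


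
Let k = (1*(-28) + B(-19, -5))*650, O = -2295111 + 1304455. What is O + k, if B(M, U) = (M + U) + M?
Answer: -1036806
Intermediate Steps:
B(M, U) = U + 2*M
O = -990656
k = -46150 (k = (1*(-28) + (-5 + 2*(-19)))*650 = (-28 + (-5 - 38))*650 = (-28 - 43)*650 = -71*650 = -46150)
O + k = -990656 - 46150 = -1036806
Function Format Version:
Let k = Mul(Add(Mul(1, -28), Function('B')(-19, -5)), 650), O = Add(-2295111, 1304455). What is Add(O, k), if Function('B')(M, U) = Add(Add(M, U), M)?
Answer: -1036806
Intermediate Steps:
Function('B')(M, U) = Add(U, Mul(2, M))
O = -990656
k = -46150 (k = Mul(Add(Mul(1, -28), Add(-5, Mul(2, -19))), 650) = Mul(Add(-28, Add(-5, -38)), 650) = Mul(Add(-28, -43), 650) = Mul(-71, 650) = -46150)
Add(O, k) = Add(-990656, -46150) = -1036806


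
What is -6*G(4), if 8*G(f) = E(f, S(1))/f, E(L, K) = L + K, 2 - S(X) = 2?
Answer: -¾ ≈ -0.75000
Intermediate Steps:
S(X) = 0 (S(X) = 2 - 1*2 = 2 - 2 = 0)
E(L, K) = K + L
G(f) = ⅛ (G(f) = ((0 + f)/f)/8 = (f/f)/8 = (⅛)*1 = ⅛)
-6*G(4) = -6*⅛ = -¾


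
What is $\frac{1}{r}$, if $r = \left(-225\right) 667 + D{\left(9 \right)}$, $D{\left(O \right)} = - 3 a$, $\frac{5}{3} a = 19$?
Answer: $- \frac{5}{750546} \approx -6.6618 \cdot 10^{-6}$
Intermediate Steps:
$a = \frac{57}{5}$ ($a = \frac{3}{5} \cdot 19 = \frac{57}{5} \approx 11.4$)
$D{\left(O \right)} = - \frac{171}{5}$ ($D{\left(O \right)} = \left(-3\right) \frac{57}{5} = - \frac{171}{5}$)
$r = - \frac{750546}{5}$ ($r = \left(-225\right) 667 - \frac{171}{5} = -150075 - \frac{171}{5} = - \frac{750546}{5} \approx -1.5011 \cdot 10^{5}$)
$\frac{1}{r} = \frac{1}{- \frac{750546}{5}} = - \frac{5}{750546}$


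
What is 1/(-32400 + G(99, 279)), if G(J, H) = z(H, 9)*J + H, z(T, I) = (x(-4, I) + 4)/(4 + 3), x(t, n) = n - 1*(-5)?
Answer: -7/223065 ≈ -3.1381e-5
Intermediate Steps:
x(t, n) = 5 + n (x(t, n) = n + 5 = 5 + n)
z(T, I) = 9/7 + I/7 (z(T, I) = ((5 + I) + 4)/(4 + 3) = (9 + I)/7 = (9 + I)*(1/7) = 9/7 + I/7)
G(J, H) = H + 18*J/7 (G(J, H) = (9/7 + (1/7)*9)*J + H = (9/7 + 9/7)*J + H = 18*J/7 + H = H + 18*J/7)
1/(-32400 + G(99, 279)) = 1/(-32400 + (279 + (18/7)*99)) = 1/(-32400 + (279 + 1782/7)) = 1/(-32400 + 3735/7) = 1/(-223065/7) = -7/223065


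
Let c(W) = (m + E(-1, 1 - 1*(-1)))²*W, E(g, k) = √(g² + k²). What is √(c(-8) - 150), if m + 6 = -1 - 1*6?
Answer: √(-1542 + 208*√5) ≈ 32.816*I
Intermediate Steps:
m = -13 (m = -6 + (-1 - 1*6) = -6 + (-1 - 6) = -6 - 7 = -13)
c(W) = W*(-13 + √5)² (c(W) = (-13 + √((-1)² + (1 - 1*(-1))²))²*W = (-13 + √(1 + (1 + 1)²))²*W = (-13 + √(1 + 2²))²*W = (-13 + √(1 + 4))²*W = (-13 + √5)²*W = W*(-13 + √5)²)
√(c(-8) - 150) = √(-8*(13 - √5)² - 150) = √(-150 - 8*(13 - √5)²)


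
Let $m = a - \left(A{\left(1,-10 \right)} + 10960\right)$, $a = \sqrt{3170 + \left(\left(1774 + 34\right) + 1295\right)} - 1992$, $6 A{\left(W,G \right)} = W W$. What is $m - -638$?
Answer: $- \frac{73885}{6} + 3 \sqrt{697} \approx -12235.0$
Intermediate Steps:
$A{\left(W,G \right)} = \frac{W^{2}}{6}$ ($A{\left(W,G \right)} = \frac{W W}{6} = \frac{W^{2}}{6}$)
$a = -1992 + 3 \sqrt{697}$ ($a = \sqrt{3170 + \left(1808 + 1295\right)} - 1992 = \sqrt{3170 + 3103} - 1992 = \sqrt{6273} - 1992 = 3 \sqrt{697} - 1992 = -1992 + 3 \sqrt{697} \approx -1912.8$)
$m = - \frac{77713}{6} + 3 \sqrt{697}$ ($m = \left(-1992 + 3 \sqrt{697}\right) - \left(\frac{1^{2}}{6} + 10960\right) = \left(-1992 + 3 \sqrt{697}\right) - \left(\frac{1}{6} \cdot 1 + 10960\right) = \left(-1992 + 3 \sqrt{697}\right) - \left(\frac{1}{6} + 10960\right) = \left(-1992 + 3 \sqrt{697}\right) - \frac{65761}{6} = - \frac{77713}{6} + 3 \sqrt{697} \approx -12873.0$)
$m - -638 = \left(- \frac{77713}{6} + 3 \sqrt{697}\right) - -638 = \left(- \frac{77713}{6} + 3 \sqrt{697}\right) + 638 = - \frac{73885}{6} + 3 \sqrt{697}$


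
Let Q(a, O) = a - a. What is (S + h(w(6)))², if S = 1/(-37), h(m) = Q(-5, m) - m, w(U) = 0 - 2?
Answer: 5329/1369 ≈ 3.8926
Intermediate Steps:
Q(a, O) = 0
w(U) = -2
h(m) = -m (h(m) = 0 - m = -m)
S = -1/37 ≈ -0.027027
(S + h(w(6)))² = (-1/37 - 1*(-2))² = (-1/37 + 2)² = (73/37)² = 5329/1369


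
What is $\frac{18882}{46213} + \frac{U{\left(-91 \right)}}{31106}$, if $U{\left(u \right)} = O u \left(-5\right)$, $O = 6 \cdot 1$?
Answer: $\frac{356752491}{718750789} \approx 0.49635$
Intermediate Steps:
$O = 6$
$U{\left(u \right)} = - 30 u$ ($U{\left(u \right)} = 6 u \left(-5\right) = - 30 u$)
$\frac{18882}{46213} + \frac{U{\left(-91 \right)}}{31106} = \frac{18882}{46213} + \frac{\left(-30\right) \left(-91\right)}{31106} = 18882 \cdot \frac{1}{46213} + 2730 \cdot \frac{1}{31106} = \frac{18882}{46213} + \frac{1365}{15553} = \frac{356752491}{718750789}$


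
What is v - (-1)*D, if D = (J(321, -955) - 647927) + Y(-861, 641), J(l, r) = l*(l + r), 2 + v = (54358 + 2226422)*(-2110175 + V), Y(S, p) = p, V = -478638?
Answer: -5904513764942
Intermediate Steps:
v = -5904512914142 (v = -2 + (54358 + 2226422)*(-2110175 - 478638) = -2 + 2280780*(-2588813) = -2 - 5904512914140 = -5904512914142)
D = -850800 (D = (321*(321 - 955) - 647927) + 641 = (321*(-634) - 647927) + 641 = (-203514 - 647927) + 641 = -851441 + 641 = -850800)
v - (-1)*D = -5904512914142 - (-1)*(-850800) = -5904512914142 - 1*850800 = -5904512914142 - 850800 = -5904513764942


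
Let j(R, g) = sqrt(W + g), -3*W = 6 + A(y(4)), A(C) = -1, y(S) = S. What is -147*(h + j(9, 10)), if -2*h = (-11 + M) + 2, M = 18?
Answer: 1323/2 - 245*sqrt(3) ≈ 237.15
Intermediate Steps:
W = -5/3 (W = -(6 - 1)/3 = -1/3*5 = -5/3 ≈ -1.6667)
j(R, g) = sqrt(-5/3 + g)
h = -9/2 (h = -((-11 + 18) + 2)/2 = -(7 + 2)/2 = -1/2*9 = -9/2 ≈ -4.5000)
-147*(h + j(9, 10)) = -147*(-9/2 + sqrt(-15 + 9*10)/3) = -147*(-9/2 + sqrt(-15 + 90)/3) = -147*(-9/2 + sqrt(75)/3) = -147*(-9/2 + (5*sqrt(3))/3) = -147*(-9/2 + 5*sqrt(3)/3) = 1323/2 - 245*sqrt(3)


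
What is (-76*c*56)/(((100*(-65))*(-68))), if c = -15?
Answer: 798/5525 ≈ 0.14443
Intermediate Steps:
(-76*c*56)/(((100*(-65))*(-68))) = (-76*(-15)*56)/(((100*(-65))*(-68))) = (1140*56)/((-6500*(-68))) = 63840/442000 = 63840*(1/442000) = 798/5525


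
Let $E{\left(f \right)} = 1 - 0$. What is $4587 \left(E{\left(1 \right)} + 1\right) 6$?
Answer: $55044$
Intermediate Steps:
$E{\left(f \right)} = 1$ ($E{\left(f \right)} = 1 + 0 = 1$)
$4587 \left(E{\left(1 \right)} + 1\right) 6 = 4587 \left(1 + 1\right) 6 = 4587 \cdot 2 \cdot 6 = 4587 \cdot 12 = 55044$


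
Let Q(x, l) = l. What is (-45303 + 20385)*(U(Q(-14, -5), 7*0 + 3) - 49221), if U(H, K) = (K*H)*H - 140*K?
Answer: 1235085588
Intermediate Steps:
U(H, K) = -140*K + K*H**2 (U(H, K) = (H*K)*H - 140*K = K*H**2 - 140*K = -140*K + K*H**2)
(-45303 + 20385)*(U(Q(-14, -5), 7*0 + 3) - 49221) = (-45303 + 20385)*((7*0 + 3)*(-140 + (-5)**2) - 49221) = -24918*((0 + 3)*(-140 + 25) - 49221) = -24918*(3*(-115) - 49221) = -24918*(-345 - 49221) = -24918*(-49566) = 1235085588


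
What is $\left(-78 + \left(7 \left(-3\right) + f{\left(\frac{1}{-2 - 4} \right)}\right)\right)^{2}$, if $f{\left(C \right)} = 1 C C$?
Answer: $\frac{12694969}{1296} \approx 9795.5$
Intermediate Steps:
$f{\left(C \right)} = C^{2}$ ($f{\left(C \right)} = C C = C^{2}$)
$\left(-78 + \left(7 \left(-3\right) + f{\left(\frac{1}{-2 - 4} \right)}\right)\right)^{2} = \left(-78 + \left(7 \left(-3\right) + \left(\frac{1}{-2 - 4}\right)^{2}\right)\right)^{2} = \left(-78 - \left(21 - \left(\frac{1}{-6}\right)^{2}\right)\right)^{2} = \left(-78 - \left(21 - \left(- \frac{1}{6}\right)^{2}\right)\right)^{2} = \left(-78 + \left(-21 + \frac{1}{36}\right)\right)^{2} = \left(-78 - \frac{755}{36}\right)^{2} = \left(- \frac{3563}{36}\right)^{2} = \frac{12694969}{1296}$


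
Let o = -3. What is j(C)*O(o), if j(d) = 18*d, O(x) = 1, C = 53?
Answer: 954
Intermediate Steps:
j(C)*O(o) = (18*53)*1 = 954*1 = 954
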